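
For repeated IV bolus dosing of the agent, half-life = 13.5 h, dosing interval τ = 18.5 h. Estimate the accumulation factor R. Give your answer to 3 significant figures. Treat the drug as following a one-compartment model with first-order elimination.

k = ln2 / t½ = 0.693147 / 13.5 = 0.05134 h⁻¹
e^(−kτ) = e^(−0.05134 × 18.5) = 0.3868
Accumulation ratio R = 1 / (1 − e^(−kτ)) = 1 / (1 − 0.3868) = 1.631

1.63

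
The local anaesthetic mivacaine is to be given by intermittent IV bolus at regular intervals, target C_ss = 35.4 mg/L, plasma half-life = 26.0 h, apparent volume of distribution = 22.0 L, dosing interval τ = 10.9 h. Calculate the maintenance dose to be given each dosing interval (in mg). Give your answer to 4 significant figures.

k = ln2 / t½ = 0.693147 / 26.0 = 0.02666 h⁻¹
CL = k × Vd = 0.02666 × 22.0 = 0.5865 L/h
At steady state, Dose/τ = Css × CL.
Dose = Css × CL × τ = 35.4 × 0.5865 × 10.9 = 226.3 mg

226.3 mg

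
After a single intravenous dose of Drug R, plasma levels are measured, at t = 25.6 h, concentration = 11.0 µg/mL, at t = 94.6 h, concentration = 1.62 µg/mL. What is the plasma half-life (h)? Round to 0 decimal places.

k = ln(C₁/C₂) / (t₂ − t₁) = ln(11.0/1.62) / (94.6 − 25.6)
  = 1.915 / 69.00 = 0.02775 h⁻¹
t½ = ln2 / k = 0.693147 / 0.02775 = 24.98 h

25 h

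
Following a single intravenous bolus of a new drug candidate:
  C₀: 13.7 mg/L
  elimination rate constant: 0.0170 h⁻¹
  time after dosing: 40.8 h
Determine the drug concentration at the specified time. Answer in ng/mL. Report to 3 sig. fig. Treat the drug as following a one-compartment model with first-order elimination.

6850 ng/mL

C = C₀ · e^(−k·t) = 13.70 × e^(−0.01700 × 40.8)
  = 13.70 × 0.4998 = 6.847 mg/L
Convert: 6.847 mg/L × 1000 = 6847 ng/mL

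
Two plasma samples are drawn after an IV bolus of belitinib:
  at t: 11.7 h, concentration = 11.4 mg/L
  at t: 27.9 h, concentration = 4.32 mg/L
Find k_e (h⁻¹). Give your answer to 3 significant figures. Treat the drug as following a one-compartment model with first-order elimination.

k = ln(C₁/C₂) / (t₂ − t₁) = ln(11.4/4.32) / (27.9 − 11.7)
  = 0.9704 / 16.20 = 0.05990 h⁻¹

0.0599 h⁻¹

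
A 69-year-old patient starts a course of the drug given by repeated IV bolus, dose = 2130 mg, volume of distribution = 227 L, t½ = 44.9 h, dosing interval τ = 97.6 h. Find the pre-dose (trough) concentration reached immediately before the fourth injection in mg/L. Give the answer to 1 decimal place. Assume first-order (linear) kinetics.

C₀ per dose = Dose / Vd = 2130 / 227 = 9.383 mg/L
k = ln2 / t½ = 0.693147 / 44.9 = 0.01544 h⁻¹
Fraction remaining after one interval: r = e^(−kτ) = e^(−0.01544 × 97.6) = 0.2216
Before dose 4, 3 doses have been given (aged 1τ, 2τ, 3τ).
C_trough = C₀ × (r + r² + … + r^3) = C₀ × r(1−r^3)/(1−r)
        = 9.383 × 0.2216 × (1 − 0.01088) / (1 − 0.2216) = 2.642 mg/L

2.6 mg/L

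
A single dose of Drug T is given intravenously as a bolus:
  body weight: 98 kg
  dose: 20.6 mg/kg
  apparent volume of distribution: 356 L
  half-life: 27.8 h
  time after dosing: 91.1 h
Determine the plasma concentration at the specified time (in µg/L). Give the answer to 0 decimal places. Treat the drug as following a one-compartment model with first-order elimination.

585 µg/L

Total dose = 20.6 × 98 = 2019 mg
C₀ = Dose / Vd = 2019 / 356 = 5.671 mg/L
k = ln2 / t½ = 0.693147 / 27.8 = 0.02493 h⁻¹
C = C₀ · e^(−k·t) = 5.671 × e^(−0.02493 × 91.1)
  = 5.671 × 0.1032 = 0.5852 mg/L
Convert: 0.5852 mg/L × 1000 = 585.2 µg/L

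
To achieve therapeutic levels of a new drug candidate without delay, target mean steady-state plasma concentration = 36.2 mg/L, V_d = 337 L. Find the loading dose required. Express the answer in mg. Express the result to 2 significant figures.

LD = Css × Vd = 36.2 × 337 = 12200 mg

12000 mg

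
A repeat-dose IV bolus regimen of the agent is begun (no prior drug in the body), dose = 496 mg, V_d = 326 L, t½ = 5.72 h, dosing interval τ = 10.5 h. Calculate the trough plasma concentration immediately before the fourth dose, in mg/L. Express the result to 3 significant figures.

C₀ per dose = Dose / Vd = 496 / 326 = 1.521 mg/L
k = ln2 / t½ = 0.693147 / 5.72 = 0.1212 h⁻¹
Fraction remaining after one interval: r = e^(−kτ) = e^(−0.1212 × 10.5) = 0.2801
Before dose 4, 3 doses have been given (aged 1τ, 2τ, 3τ).
C_trough = C₀ × (r + r² + … + r^3) = C₀ × r(1−r^3)/(1−r)
        = 1.521 × 0.2801 × (1 − 0.02198) / (1 − 0.2801) = 0.5788 mg/L

0.579 mg/L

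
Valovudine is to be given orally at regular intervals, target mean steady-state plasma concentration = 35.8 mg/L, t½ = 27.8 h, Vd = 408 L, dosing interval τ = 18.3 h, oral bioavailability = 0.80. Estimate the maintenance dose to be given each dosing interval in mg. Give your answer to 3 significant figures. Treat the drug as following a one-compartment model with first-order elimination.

k = ln2 / t½ = 0.693147 / 27.8 = 0.02493 h⁻¹
CL = k × Vd = 0.02493 × 408 = 10.17 L/h
At steady state, F × (Dose/τ) = Css × CL.
Dose = Css × CL × τ / F = 35.8 × 10.17 × 18.3 / 0.80 = 8328 mg

8330 mg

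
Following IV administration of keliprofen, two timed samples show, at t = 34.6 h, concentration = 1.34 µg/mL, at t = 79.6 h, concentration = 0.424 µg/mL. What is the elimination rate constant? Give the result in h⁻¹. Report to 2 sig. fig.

0.026 h⁻¹

k = ln(C₁/C₂) / (t₂ − t₁) = ln(1.34/0.424) / (79.6 − 34.6)
  = 1.151 / 45.00 = 0.02558 h⁻¹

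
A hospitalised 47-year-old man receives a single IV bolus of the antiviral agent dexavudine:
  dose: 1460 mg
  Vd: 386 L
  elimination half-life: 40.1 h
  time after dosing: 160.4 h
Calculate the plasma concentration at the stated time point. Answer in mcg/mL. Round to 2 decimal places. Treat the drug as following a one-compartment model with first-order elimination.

0.24 mcg/mL

C₀ = Dose / Vd = 1460 / 386 = 3.782 mg/L
k = ln2 / t½ = 0.693147 / 40.1 = 0.01729 h⁻¹
t / t½ = 160.4 / 40.1 = 4 half-lives
C = C₀ × (1/2)^4 = 3.782 × 0.06250 = 0.2364 mg/L
(0.2364 mg/L = 0.2364 mcg/mL)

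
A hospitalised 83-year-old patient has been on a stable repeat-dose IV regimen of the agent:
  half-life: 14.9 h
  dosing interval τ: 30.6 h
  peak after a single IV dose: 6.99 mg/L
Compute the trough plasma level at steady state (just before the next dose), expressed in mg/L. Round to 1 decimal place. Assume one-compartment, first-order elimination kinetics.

k = ln2 / t½ = 0.693147 / 14.9 = 0.04652 h⁻¹
e^(−kτ) = e^(−0.04652 × 30.6) = 0.2409
Accumulation ratio R = 1 / (1 − e^(−kτ)) = 1 / (1 − 0.2409) = 1.317
Steady-state trough = C₀ × R × e^(−kτ) = 6.99 × 1.317 × 0.2409 = 2.218 mg/L

2.2 mg/L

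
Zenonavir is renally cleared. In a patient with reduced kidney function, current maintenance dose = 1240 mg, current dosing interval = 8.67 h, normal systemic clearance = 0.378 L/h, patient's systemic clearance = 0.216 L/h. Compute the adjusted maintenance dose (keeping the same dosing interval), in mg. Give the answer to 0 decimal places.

To keep the same average steady-state level, dosing rate must scale with clearance.
CL ratio = 0.216 / 0.378 = 0.5714
New dose (same interval) = 1240 × 0.5714 = 708.5 mg

709 mg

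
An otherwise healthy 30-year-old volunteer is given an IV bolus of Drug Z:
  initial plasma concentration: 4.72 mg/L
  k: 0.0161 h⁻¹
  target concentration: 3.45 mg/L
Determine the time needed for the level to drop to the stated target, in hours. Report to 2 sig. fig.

t = ln(C₀ / C) / k = ln(4.720 / 3.45) / 0.01610
  = ln(1.368) / 0.01610 = 0.3133 / 0.01610 = 19.46 h

19 h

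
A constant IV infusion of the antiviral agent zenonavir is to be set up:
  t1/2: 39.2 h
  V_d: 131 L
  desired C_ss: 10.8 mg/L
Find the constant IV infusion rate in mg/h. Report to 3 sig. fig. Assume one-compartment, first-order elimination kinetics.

25.0 mg/h

k = ln2 / t½ = 0.693147 / 39.2 = 0.01768 h⁻¹
CL = k × Vd = 0.01768 × 131 = 2.316 L/h
At steady state, infusion rate R₀ = Css × CL = 10.8 × 2.316 = 25.01 mg/h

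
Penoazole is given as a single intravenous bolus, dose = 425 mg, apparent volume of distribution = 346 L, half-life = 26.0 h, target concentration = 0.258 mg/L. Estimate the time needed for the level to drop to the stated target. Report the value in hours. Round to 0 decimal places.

C₀ = Dose / Vd = 425.0 / 346 = 1.228 mg/L
k = ln2 / t½ = 0.693147 / 26.0 = 0.02666 h⁻¹
t = ln(C₀ / C) / k = ln(1.228 / 0.258) / 0.02666
  = ln(4.760) / 0.02666 = 1.560 / 0.02666 = 58.51 h

59 h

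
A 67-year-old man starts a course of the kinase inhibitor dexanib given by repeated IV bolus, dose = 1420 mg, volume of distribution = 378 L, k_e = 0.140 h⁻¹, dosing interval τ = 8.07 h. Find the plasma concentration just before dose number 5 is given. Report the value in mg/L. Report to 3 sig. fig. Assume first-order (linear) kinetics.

C₀ per dose = Dose / Vd = 1420 / 378 = 3.757 mg/L
Fraction remaining after one interval: r = e^(−kτ) = e^(−0.1400 × 8.07) = 0.3231
Before dose 5, 4 doses have been given (aged 1τ, 2τ, 3τ, 4τ).
C_trough = C₀ × (r + r² + … + r^4) = C₀ × r(1−r^4)/(1−r)
        = 3.757 × 0.3231 × (1 − 0.01090) / (1 − 0.3231) = 1.774 mg/L

1.77 mg/L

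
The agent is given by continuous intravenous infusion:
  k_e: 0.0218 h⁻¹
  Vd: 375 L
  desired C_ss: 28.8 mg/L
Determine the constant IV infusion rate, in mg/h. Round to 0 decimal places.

235 mg/h

CL = k × Vd = 0.02180 × 375 = 8.175 L/h
At steady state, infusion rate R₀ = Css × CL = 28.8 × 8.175 = 235.4 mg/h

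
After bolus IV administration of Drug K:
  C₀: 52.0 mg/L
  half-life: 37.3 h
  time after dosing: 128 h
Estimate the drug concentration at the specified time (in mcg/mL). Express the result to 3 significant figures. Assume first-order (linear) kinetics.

4.82 mcg/mL

k = ln2 / t½ = 0.693147 / 37.3 = 0.01858 h⁻¹
C = C₀ · e^(−k·t) = 52.00 × e^(−0.01858 × 128)
  = 52.00 × 0.09271 = 4.821 mg/L
(4.821 mg/L = 4.821 mcg/mL)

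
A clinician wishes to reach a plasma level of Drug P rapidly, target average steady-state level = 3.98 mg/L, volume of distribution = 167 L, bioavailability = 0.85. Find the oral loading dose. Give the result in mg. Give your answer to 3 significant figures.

LD = Css × Vd / F = 3.98 × 167 / 0.85 = 782.0 mg

782 mg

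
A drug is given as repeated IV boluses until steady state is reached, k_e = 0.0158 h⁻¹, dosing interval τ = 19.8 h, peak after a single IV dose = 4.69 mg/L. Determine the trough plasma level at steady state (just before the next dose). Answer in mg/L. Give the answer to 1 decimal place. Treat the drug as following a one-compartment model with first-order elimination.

12.8 mg/L

e^(−kτ) = e^(−0.01580 × 19.8) = 0.7314
Accumulation ratio R = 1 / (1 − e^(−kτ)) = 1 / (1 − 0.7314) = 3.723
Steady-state trough = C₀ × R × e^(−kτ) = 4.69 × 3.723 × 0.7314 = 12.77 mg/L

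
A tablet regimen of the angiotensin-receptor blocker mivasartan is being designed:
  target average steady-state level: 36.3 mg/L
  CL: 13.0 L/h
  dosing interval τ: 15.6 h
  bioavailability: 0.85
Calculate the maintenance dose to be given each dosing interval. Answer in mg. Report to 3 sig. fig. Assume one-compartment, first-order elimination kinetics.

At steady state, F × (Dose/τ) = Css × CL.
Dose = Css × CL × τ / F = 36.3 × 13.00 × 15.6 / 0.85 = 8661 mg

8660 mg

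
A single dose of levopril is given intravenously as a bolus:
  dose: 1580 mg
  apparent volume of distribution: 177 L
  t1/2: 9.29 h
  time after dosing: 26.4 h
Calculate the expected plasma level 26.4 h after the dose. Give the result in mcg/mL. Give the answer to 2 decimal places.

C₀ = Dose / Vd = 1580 / 177 = 8.927 mg/L
k = ln2 / t½ = 0.693147 / 9.29 = 0.07461 h⁻¹
C = C₀ · e^(−k·t) = 8.927 × e^(−0.07461 × 26.4)
  = 8.927 × 0.1395 = 1.245 mg/L
(1.245 mg/L = 1.245 mcg/mL)

1.25 mcg/mL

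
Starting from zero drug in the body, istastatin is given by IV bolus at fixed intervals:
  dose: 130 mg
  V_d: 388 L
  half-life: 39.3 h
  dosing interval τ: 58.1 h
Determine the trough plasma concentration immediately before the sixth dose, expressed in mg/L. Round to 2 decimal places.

0.19 mg/L

C₀ per dose = Dose / Vd = 130 / 388 = 0.3351 mg/L
k = ln2 / t½ = 0.693147 / 39.3 = 0.01764 h⁻¹
Fraction remaining after one interval: r = e^(−kτ) = e^(−0.01764 × 58.1) = 0.3588
Before dose 6, 5 doses have been given (aged 1τ, 2τ, 3τ, 4τ, 5τ).
C_trough = C₀ × (r + r² + … + r^5) = C₀ × r(1−r^5)/(1−r)
        = 0.3351 × 0.3588 × (1 − 0.005947) / (1 − 0.3588) = 0.1864 mg/L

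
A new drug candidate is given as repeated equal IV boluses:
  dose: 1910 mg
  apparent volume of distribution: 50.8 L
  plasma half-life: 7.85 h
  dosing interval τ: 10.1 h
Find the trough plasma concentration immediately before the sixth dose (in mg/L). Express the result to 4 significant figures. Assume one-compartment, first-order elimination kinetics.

C₀ per dose = Dose / Vd = 1910 / 50.8 = 37.60 mg/L
k = ln2 / t½ = 0.693147 / 7.85 = 0.08830 h⁻¹
Fraction remaining after one interval: r = e^(−kτ) = e^(−0.08830 × 10.1) = 0.4099
Before dose 6, 5 doses have been given (aged 1τ, 2τ, 3τ, 4τ, 5τ).
C_trough = C₀ × (r + r² + … + r^5) = C₀ × r(1−r^5)/(1−r)
        = 37.60 × 0.4099 × (1 − 0.01157) / (1 − 0.4099) = 25.82 mg/L

25.82 mg/L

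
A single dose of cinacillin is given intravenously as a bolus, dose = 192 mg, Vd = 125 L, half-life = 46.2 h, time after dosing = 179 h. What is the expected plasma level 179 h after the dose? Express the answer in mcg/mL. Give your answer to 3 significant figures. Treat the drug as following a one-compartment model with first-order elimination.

0.105 mcg/mL

C₀ = Dose / Vd = 192.0 / 125 = 1.536 mg/L
k = ln2 / t½ = 0.693147 / 46.2 = 0.01500 h⁻¹
C = C₀ · e^(−k·t) = 1.536 × e^(−0.01500 × 179)
  = 1.536 × 0.06822 = 0.1048 mg/L
(0.1048 mg/L = 0.1048 mcg/mL)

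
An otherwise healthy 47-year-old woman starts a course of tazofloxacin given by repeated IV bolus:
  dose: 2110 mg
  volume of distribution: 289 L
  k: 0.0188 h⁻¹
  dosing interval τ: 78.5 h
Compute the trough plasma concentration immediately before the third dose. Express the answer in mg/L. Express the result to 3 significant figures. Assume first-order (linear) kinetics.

2.05 mg/L

C₀ per dose = Dose / Vd = 2110 / 289 = 7.301 mg/L
Fraction remaining after one interval: r = e^(−kτ) = e^(−0.01880 × 78.5) = 0.2286
Before dose 3, 2 doses have been given (aged 1τ, 2τ).
C_trough = C₀ × (r + r²) = 7.301 × (0.2286 + 0.05226) = 2.051 mg/L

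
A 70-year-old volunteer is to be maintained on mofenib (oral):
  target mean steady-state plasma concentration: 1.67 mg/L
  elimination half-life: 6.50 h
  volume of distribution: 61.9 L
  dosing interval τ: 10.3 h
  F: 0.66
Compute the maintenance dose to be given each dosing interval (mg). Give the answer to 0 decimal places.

172 mg

k = ln2 / t½ = 0.693147 / 6.50 = 0.1066 h⁻¹
CL = k × Vd = 0.1066 × 61.9 = 6.599 L/h
At steady state, F × (Dose/τ) = Css × CL.
Dose = Css × CL × τ / F = 1.67 × 6.599 × 10.3 / 0.66 = 172.0 mg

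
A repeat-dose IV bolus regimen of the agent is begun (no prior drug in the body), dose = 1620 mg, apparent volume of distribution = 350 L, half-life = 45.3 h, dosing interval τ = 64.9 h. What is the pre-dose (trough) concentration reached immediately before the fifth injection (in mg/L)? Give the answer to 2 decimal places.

C₀ per dose = Dose / Vd = 1620 / 350 = 4.629 mg/L
k = ln2 / t½ = 0.693147 / 45.3 = 0.01530 h⁻¹
Fraction remaining after one interval: r = e^(−kτ) = e^(−0.01530 × 64.9) = 0.3705
Before dose 5, 4 doses have been given (aged 1τ, 2τ, 3τ, 4τ).
C_trough = C₀ × (r + r² + … + r^4) = C₀ × r(1−r^4)/(1−r)
        = 4.629 × 0.3705 × (1 − 0.01884) / (1 − 0.3705) = 2.673 mg/L

2.67 mg/L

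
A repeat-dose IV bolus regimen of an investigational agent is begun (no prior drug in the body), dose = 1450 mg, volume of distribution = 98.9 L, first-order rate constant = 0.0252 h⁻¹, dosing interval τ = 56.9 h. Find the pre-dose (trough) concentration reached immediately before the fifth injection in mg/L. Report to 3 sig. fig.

C₀ per dose = Dose / Vd = 1450 / 98.9 = 14.66 mg/L
Fraction remaining after one interval: r = e^(−kτ) = e^(−0.02520 × 56.9) = 0.2384
Before dose 5, 4 doses have been given (aged 1τ, 2τ, 3τ, 4τ).
C_trough = C₀ × (r + r² + … + r^4) = C₀ × r(1−r^4)/(1−r)
        = 14.66 × 0.2384 × (1 − 0.003230) / (1 − 0.2384) = 4.574 mg/L

4.57 mg/L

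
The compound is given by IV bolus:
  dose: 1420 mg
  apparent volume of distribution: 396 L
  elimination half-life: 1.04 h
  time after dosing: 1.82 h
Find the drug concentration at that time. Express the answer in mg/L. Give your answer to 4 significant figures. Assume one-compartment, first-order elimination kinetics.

1.066 mg/L

C₀ = Dose / Vd = 1420 / 396 = 3.586 mg/L
k = ln2 / t½ = 0.693147 / 1.04 = 0.6665 h⁻¹
C = C₀ · e^(−k·t) = 3.586 × e^(−0.6665 × 1.82)
  = 3.586 × 0.2973 = 1.066 mg/L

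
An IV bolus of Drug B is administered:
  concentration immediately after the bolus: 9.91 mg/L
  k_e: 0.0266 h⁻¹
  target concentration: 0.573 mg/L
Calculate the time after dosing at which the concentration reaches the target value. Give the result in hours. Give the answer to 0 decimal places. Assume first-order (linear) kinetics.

107 h

t = ln(C₀ / C) / k = ln(9.910 / 0.573) / 0.02660
  = ln(17.29) / 0.02660 = 2.850 / 0.02660 = 107.1 h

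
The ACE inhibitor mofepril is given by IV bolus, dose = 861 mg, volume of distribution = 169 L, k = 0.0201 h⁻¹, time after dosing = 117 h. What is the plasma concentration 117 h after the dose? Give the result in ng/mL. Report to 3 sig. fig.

485 ng/mL

C₀ = Dose / Vd = 861.0 / 169 = 5.095 mg/L
C = C₀ · e^(−k·t) = 5.095 × e^(−0.02010 × 117)
  = 5.095 × 0.09521 = 0.4851 mg/L
Convert: 0.4851 mg/L × 1000 = 485.1 ng/mL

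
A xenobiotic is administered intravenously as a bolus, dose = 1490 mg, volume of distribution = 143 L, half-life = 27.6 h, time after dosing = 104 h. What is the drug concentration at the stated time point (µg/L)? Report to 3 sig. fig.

765 µg/L

C₀ = Dose / Vd = 1490 / 143 = 10.42 mg/L
k = ln2 / t½ = 0.693147 / 27.6 = 0.02511 h⁻¹
C = C₀ · e^(−k·t) = 10.42 × e^(−0.02511 × 104)
  = 10.42 × 0.07343 = 0.7651 mg/L
Convert: 0.7651 mg/L × 1000 = 765.1 µg/L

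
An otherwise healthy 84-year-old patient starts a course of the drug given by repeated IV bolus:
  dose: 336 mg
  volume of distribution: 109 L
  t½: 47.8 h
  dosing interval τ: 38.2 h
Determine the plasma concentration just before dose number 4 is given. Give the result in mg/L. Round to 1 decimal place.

3.4 mg/L

C₀ per dose = Dose / Vd = 336 / 109 = 3.083 mg/L
k = ln2 / t½ = 0.693147 / 47.8 = 0.01450 h⁻¹
Fraction remaining after one interval: r = e^(−kτ) = e^(−0.01450 × 38.2) = 0.5747
Before dose 4, 3 doses have been given (aged 1τ, 2τ, 3τ).
C_trough = C₀ × (r + r² + … + r^3) = C₀ × r(1−r^3)/(1−r)
        = 3.083 × 0.5747 × (1 − 0.1898) / (1 − 0.5747) = 3.375 mg/L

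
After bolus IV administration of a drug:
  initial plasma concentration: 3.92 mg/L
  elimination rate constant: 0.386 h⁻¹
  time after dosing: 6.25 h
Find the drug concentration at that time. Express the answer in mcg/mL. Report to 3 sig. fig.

C = C₀ · e^(−k·t) = 3.920 × e^(−0.3860 × 6.25)
  = 3.920 × 0.08959 = 0.3512 mg/L
(0.3512 mg/L = 0.3512 mcg/mL)

0.351 mcg/mL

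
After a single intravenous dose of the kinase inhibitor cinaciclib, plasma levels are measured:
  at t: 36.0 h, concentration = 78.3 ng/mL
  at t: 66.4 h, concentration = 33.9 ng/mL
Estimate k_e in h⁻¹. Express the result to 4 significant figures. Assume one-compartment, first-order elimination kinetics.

0.02754 h⁻¹

k = ln(C₁/C₂) / (t₂ − t₁) = ln(78.3/33.9) / (66.4 − 36.0)
  = 0.8371 / 30.40 = 0.02754 h⁻¹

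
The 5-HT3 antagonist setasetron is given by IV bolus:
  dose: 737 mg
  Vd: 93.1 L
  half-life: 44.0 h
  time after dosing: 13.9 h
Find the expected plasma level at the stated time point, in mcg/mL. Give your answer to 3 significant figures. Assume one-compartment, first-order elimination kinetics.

C₀ = Dose / Vd = 737.0 / 93.1 = 7.916 mg/L
k = ln2 / t½ = 0.693147 / 44.0 = 0.01575 h⁻¹
C = C₀ · e^(−k·t) = 7.916 × e^(−0.01575 × 13.9)
  = 7.916 × 0.8034 = 6.360 mg/L
(6.360 mg/L = 6.360 mcg/mL)

6.36 mcg/mL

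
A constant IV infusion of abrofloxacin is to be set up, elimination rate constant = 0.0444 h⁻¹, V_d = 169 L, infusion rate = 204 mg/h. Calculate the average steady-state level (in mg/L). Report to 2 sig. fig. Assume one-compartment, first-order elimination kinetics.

27 mg/L

CL = k × Vd = 0.04440 × 169 = 7.504 L/h
At steady state Css = R₀ / CL = 204 / 7.504 = 27.19 mg/L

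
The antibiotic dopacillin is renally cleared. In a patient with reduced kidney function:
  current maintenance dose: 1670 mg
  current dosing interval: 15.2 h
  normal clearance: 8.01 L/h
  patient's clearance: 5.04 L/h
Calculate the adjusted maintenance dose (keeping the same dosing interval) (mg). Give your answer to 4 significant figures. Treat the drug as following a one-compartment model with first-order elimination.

To keep the same average steady-state level, dosing rate must scale with clearance.
CL ratio = 5.04 / 8.01 = 0.6292
New dose (same interval) = 1670 × 0.6292 = 1051 mg

1051 mg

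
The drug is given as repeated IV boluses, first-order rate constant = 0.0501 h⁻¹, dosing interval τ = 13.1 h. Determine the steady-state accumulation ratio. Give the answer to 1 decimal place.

2.1

e^(−kτ) = e^(−0.05010 × 13.1) = 0.5188
Accumulation ratio R = 1 / (1 − e^(−kτ)) = 1 / (1 − 0.5188) = 2.078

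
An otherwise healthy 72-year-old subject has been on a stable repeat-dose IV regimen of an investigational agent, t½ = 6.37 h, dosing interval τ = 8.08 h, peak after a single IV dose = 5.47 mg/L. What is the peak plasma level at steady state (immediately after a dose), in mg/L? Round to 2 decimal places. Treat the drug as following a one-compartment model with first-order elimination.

9.35 mg/L

k = ln2 / t½ = 0.693147 / 6.37 = 0.1088 h⁻¹
e^(−kτ) = e^(−0.1088 × 8.08) = 0.4152
Accumulation ratio R = 1 / (1 − e^(−kτ)) = 1 / (1 − 0.4152) = 1.710
Steady-state peak = C₀ × R = 5.47 × 1.710 = 9.354 mg/L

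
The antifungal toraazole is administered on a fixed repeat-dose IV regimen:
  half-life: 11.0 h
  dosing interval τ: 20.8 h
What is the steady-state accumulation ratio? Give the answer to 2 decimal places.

k = ln2 / t½ = 0.693147 / 11.0 = 0.06301 h⁻¹
e^(−kτ) = e^(−0.06301 × 20.8) = 0.2697
Accumulation ratio R = 1 / (1 − e^(−kτ)) = 1 / (1 − 0.2697) = 1.369

1.37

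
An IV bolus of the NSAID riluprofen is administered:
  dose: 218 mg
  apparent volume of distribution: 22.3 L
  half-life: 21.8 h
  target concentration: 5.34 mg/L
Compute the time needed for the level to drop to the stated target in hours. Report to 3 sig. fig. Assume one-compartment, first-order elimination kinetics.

C₀ = Dose / Vd = 218.0 / 22.3 = 9.776 mg/L
k = ln2 / t½ = 0.693147 / 21.8 = 0.03180 h⁻¹
t = ln(C₀ / C) / k = ln(9.776 / 5.34) / 0.03180
  = ln(1.831) / 0.03180 = 0.6049 / 0.03180 = 19.02 h

19.0 h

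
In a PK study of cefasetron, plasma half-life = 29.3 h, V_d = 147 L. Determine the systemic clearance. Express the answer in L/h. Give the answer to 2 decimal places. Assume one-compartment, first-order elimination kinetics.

k = ln2 / t½ = 0.693147 / 29.3 = 0.02366 h⁻¹
CL = k × Vd = 0.02366 × 147 = 3.478 L/h

3.48 L/h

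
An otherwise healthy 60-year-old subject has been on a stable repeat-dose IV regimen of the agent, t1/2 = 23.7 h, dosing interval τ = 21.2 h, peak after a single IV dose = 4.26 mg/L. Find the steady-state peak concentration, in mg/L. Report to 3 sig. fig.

k = ln2 / t½ = 0.693147 / 23.7 = 0.02925 h⁻¹
e^(−kτ) = e^(−0.02925 × 21.2) = 0.5379
Accumulation ratio R = 1 / (1 − e^(−kτ)) = 1 / (1 − 0.5379) = 2.164
Steady-state peak = C₀ × R = 4.26 × 2.164 = 9.219 mg/L

9.22 mg/L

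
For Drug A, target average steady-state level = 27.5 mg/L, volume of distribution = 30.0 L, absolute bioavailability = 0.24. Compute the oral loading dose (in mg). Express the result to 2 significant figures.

3400 mg

LD = Css × Vd / F = 27.5 × 30.0 / 0.24 = 3438 mg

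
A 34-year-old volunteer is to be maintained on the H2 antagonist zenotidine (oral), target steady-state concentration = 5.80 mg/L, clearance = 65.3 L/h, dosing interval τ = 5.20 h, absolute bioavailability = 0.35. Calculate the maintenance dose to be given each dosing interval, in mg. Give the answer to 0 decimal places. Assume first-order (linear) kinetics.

At steady state, F × (Dose/τ) = Css × CL.
Dose = Css × CL × τ / F = 5.80 × 65.30 × 5.20 / 0.35 = 5627 mg

5627 mg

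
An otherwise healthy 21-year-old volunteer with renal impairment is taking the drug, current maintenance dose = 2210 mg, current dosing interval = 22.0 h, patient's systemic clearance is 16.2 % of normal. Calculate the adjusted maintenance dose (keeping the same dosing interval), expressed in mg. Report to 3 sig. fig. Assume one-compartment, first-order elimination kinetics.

To keep the same average steady-state level, dosing rate must scale with clearance.
CL ratio = 16.2 / 100 = 0.1620
New dose (same interval) = 2210 × 0.1620 = 358.0 mg

358 mg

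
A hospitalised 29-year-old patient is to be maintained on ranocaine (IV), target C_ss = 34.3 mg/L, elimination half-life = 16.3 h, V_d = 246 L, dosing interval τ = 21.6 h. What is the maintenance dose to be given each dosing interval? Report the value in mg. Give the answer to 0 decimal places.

7750 mg

k = ln2 / t½ = 0.693147 / 16.3 = 0.04252 h⁻¹
CL = k × Vd = 0.04252 × 246 = 10.46 L/h
At steady state, Dose/τ = Css × CL.
Dose = Css × CL × τ = 34.3 × 10.46 × 21.6 = 7750 mg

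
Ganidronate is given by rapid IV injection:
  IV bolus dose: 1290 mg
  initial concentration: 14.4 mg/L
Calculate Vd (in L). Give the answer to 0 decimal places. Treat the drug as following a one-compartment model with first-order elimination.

Vd = Dose / C₀ = 1290 / 14.4 = 89.58 L

90 L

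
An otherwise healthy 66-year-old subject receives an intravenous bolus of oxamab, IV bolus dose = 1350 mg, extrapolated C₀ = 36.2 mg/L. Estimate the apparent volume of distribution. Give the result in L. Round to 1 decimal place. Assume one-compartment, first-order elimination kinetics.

37.3 L

Vd = Dose / C₀ = 1350 / 36.2 = 37.29 L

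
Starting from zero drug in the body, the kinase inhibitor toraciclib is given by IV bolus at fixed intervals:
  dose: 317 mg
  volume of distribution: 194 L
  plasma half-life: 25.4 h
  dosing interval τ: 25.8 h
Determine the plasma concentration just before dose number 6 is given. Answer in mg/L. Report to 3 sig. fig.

1.55 mg/L

C₀ per dose = Dose / Vd = 317 / 194 = 1.634 mg/L
k = ln2 / t½ = 0.693147 / 25.4 = 0.02729 h⁻¹
Fraction remaining after one interval: r = e^(−kτ) = e^(−0.02729 × 25.8) = 0.4946
Before dose 6, 5 doses have been given (aged 1τ, 2τ, 3τ, 4τ, 5τ).
C_trough = C₀ × (r + r² + … + r^5) = C₀ × r(1−r^5)/(1−r)
        = 1.634 × 0.4946 × (1 − 0.02960) / (1 − 0.4946) = 1.552 mg/L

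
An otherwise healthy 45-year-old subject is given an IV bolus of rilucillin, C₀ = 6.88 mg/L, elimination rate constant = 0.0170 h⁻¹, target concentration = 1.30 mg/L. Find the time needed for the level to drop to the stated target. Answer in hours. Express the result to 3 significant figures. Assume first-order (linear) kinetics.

t = ln(C₀ / C) / k = ln(6.880 / 1.30) / 0.01700
  = ln(5.292) / 0.01700 = 1.666 / 0.01700 = 98.00 h

98.0 h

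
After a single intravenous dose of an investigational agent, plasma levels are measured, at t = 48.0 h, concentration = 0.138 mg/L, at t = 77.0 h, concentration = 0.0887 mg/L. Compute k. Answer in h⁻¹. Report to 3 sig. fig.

0.0152 h⁻¹

k = ln(C₁/C₂) / (t₂ − t₁) = ln(0.138/0.0887) / (77.0 − 48.0)
  = 0.4420 / 29.00 = 0.01524 h⁻¹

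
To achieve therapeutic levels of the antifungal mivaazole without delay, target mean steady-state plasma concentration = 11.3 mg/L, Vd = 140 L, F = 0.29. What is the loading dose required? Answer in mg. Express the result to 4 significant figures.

LD = Css × Vd / F = 11.3 × 140 / 0.29 = 5455 mg

5455 mg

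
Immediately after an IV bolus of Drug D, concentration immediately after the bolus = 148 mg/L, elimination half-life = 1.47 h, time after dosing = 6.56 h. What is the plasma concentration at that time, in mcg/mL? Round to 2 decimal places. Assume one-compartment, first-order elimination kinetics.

k = ln2 / t½ = 0.693147 / 1.47 = 0.4715 h⁻¹
C = C₀ · e^(−k·t) = 148.0 × e^(−0.4715 × 6.56)
  = 148.0 × 0.04536 = 6.713 mg/L
(6.713 mg/L = 6.713 mcg/mL)

6.71 mcg/mL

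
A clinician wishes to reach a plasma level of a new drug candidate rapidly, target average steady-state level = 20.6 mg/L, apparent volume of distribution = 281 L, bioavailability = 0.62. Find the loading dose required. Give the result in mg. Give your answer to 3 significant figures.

LD = Css × Vd / F = 20.6 × 281 / 0.62 = 9336 mg

9340 mg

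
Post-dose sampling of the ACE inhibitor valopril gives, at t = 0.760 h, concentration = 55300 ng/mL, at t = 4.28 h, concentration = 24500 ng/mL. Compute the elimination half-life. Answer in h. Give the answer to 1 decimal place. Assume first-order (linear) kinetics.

3.0 h

k = ln(C₁/C₂) / (t₂ − t₁) = ln(55300/24500) / (4.28 − 0.760)
  = 0.8141 / 3.520 = 0.2313 h⁻¹
t½ = ln2 / k = 0.693147 / 0.2313 = 2.997 h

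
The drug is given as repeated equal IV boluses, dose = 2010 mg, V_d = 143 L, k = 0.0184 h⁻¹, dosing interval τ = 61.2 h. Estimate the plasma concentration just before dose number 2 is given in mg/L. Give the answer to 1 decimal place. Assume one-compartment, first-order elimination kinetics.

4.6 mg/L

C₀ per dose = Dose / Vd = 2010 / 143 = 14.06 mg/L
Fraction remaining after one interval: r = e^(−kτ) = e^(−0.01840 × 61.2) = 0.3243
Before dose 2, 1 dose has been given (aged 1τ).
C_trough = C₀ × r = 14.06 × 0.3243 = 4.560 mg/L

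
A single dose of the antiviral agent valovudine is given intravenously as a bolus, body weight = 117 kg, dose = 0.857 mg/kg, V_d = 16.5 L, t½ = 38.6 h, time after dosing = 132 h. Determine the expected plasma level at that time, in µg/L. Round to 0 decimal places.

Total dose = 0.857 × 117 = 100.3 mg
C₀ = Dose / Vd = 100.3 / 16.5 = 6.079 mg/L
k = ln2 / t½ = 0.693147 / 38.6 = 0.01796 h⁻¹
C = C₀ · e^(−k·t) = 6.079 × e^(−0.01796 × 132)
  = 6.079 × 0.09341 = 0.5678 mg/L
Convert: 0.5678 mg/L × 1000 = 567.8 µg/L

568 µg/L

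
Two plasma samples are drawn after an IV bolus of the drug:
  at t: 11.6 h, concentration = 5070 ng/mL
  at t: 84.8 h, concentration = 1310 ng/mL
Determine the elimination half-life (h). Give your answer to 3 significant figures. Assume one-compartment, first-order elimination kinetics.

37.5 h

k = ln(C₁/C₂) / (t₂ − t₁) = ln(5070/1310) / (84.8 − 11.6)
  = 1.353 / 73.20 = 0.01848 h⁻¹
t½ = ln2 / k = 0.693147 / 0.01848 = 37.51 h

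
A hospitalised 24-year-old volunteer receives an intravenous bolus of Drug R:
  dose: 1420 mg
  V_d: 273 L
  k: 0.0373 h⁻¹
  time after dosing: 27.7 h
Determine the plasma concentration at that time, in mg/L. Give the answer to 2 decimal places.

1.85 mg/L

C₀ = Dose / Vd = 1420 / 273 = 5.201 mg/L
C = C₀ · e^(−k·t) = 5.201 × e^(−0.03730 × 27.7)
  = 5.201 × 0.3559 = 1.851 mg/L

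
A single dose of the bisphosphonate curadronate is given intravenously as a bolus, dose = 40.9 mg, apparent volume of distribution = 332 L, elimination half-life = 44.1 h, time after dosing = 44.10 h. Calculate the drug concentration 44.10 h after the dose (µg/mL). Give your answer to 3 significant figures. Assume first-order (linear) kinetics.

C₀ = Dose / Vd = 40.90 / 332 = 0.1232 mg/L
k = ln2 / t½ = 0.693147 / 44.1 = 0.01572 h⁻¹
t / t½ = 44.10 / 44.1 = 1 half-lives
C = C₀ × (1/2)^1 = 0.1232 × 0.5000 = 0.06160 mg/L
(0.06160 mg/L = 0.06160 µg/mL)

0.0616 µg/mL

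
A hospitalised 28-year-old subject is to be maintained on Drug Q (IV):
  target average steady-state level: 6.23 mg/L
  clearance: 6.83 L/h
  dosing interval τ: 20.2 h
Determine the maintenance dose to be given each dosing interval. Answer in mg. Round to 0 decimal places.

At steady state, Dose/τ = Css × CL.
Dose = Css × CL × τ = 6.23 × 6.830 × 20.2 = 859.5 mg

860 mg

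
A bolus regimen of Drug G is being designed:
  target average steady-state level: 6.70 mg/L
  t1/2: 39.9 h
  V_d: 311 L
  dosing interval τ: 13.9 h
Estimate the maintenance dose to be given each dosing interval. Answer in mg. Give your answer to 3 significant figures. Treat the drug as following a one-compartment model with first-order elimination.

503 mg

k = ln2 / t½ = 0.693147 / 39.9 = 0.01737 h⁻¹
CL = k × Vd = 0.01737 × 311 = 5.402 L/h
At steady state, Dose/τ = Css × CL.
Dose = Css × CL × τ = 6.70 × 5.402 × 13.9 = 503.1 mg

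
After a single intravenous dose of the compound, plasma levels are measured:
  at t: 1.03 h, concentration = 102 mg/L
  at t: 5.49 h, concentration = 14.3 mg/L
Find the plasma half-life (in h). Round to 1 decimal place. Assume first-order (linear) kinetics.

1.6 h

k = ln(C₁/C₂) / (t₂ − t₁) = ln(102/14.3) / (5.49 − 1.03)
  = 1.965 / 4.460 = 0.4406 h⁻¹
t½ = ln2 / k = 0.693147 / 0.4406 = 1.573 h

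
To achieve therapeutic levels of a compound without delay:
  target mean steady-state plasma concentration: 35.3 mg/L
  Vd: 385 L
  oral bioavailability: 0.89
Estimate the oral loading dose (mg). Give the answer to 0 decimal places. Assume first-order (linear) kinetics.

LD = Css × Vd / F = 35.3 × 385 / 0.89 = 15270 mg

15270 mg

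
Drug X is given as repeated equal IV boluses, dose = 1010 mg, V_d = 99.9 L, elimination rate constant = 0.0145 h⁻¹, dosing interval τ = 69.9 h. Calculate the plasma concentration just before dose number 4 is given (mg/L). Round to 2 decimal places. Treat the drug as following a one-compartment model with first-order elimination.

5.48 mg/L

C₀ per dose = Dose / Vd = 1010 / 99.9 = 10.11 mg/L
Fraction remaining after one interval: r = e^(−kτ) = e^(−0.01450 × 69.9) = 0.3629
Before dose 4, 3 doses have been given (aged 1τ, 2τ, 3τ).
C_trough = C₀ × (r + r² + … + r^3) = C₀ × r(1−r^3)/(1−r)
        = 10.11 × 0.3629 × (1 − 0.04779) / (1 − 0.3629) = 5.484 mg/L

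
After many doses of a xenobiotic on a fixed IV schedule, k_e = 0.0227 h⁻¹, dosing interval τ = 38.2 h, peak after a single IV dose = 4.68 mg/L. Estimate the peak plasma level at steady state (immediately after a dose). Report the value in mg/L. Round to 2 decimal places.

e^(−kτ) = e^(−0.02270 × 38.2) = 0.4202
Accumulation ratio R = 1 / (1 − e^(−kτ)) = 1 / (1 − 0.4202) = 1.725
Steady-state peak = C₀ × R = 4.68 × 1.725 = 8.073 mg/L

8.07 mg/L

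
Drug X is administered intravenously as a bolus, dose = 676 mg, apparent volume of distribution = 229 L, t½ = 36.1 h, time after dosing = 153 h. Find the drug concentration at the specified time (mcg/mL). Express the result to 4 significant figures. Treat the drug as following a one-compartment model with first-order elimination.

C₀ = Dose / Vd = 676.0 / 229 = 2.952 mg/L
k = ln2 / t½ = 0.693147 / 36.1 = 0.01920 h⁻¹
C = C₀ · e^(−k·t) = 2.952 × e^(−0.01920 × 153)
  = 2.952 × 0.05299 = 0.1564 mg/L
(0.1564 mg/L = 0.1564 mcg/mL)

0.1564 mcg/mL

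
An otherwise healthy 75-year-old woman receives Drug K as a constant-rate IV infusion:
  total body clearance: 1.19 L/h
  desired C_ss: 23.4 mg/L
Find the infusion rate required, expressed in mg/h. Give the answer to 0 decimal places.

At steady state, infusion rate R₀ = Css × CL = 23.4 × 1.190 = 27.85 mg/h

28 mg/h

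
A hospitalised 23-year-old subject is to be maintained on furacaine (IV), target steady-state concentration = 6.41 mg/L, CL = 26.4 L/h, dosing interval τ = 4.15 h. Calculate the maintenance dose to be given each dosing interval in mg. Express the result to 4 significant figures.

At steady state, Dose/τ = Css × CL.
Dose = Css × CL × τ = 6.41 × 26.40 × 4.15 = 702.3 mg

702.3 mg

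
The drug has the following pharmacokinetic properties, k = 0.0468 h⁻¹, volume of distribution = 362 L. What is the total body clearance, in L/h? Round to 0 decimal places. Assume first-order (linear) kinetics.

CL = k × Vd = 0.0468 × 362 = 16.94 L/h

17 L/h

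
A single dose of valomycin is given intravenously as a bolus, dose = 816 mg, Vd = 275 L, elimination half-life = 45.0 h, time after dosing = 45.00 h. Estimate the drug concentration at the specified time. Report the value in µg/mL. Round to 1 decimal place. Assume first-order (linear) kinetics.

C₀ = Dose / Vd = 816.0 / 275 = 2.967 mg/L
k = ln2 / t½ = 0.693147 / 45.0 = 0.01540 h⁻¹
t / t½ = 45.00 / 45.0 = 1 half-lives
C = C₀ × (1/2)^1 = 2.967 × 0.5000 = 1.484 mg/L
(1.484 mg/L = 1.484 µg/mL)

1.5 µg/mL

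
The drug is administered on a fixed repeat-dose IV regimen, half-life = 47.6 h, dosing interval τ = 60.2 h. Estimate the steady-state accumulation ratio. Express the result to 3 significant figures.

k = ln2 / t½ = 0.693147 / 47.6 = 0.01456 h⁻¹
e^(−kτ) = e^(−0.01456 × 60.2) = 0.4162
Accumulation ratio R = 1 / (1 − e^(−kτ)) = 1 / (1 − 0.4162) = 1.713

1.71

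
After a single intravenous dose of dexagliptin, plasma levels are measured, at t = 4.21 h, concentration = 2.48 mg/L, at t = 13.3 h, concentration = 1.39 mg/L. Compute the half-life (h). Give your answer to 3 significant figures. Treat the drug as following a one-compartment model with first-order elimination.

10.9 h

k = ln(C₁/C₂) / (t₂ − t₁) = ln(2.48/1.39) / (13.3 − 4.21)
  = 0.5790 / 9.090 = 0.06370 h⁻¹
t½ = ln2 / k = 0.693147 / 0.06370 = 10.88 h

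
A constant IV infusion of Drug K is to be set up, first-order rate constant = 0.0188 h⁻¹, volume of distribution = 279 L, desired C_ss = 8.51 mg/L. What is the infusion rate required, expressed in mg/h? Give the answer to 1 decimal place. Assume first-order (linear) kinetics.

44.6 mg/h

CL = k × Vd = 0.01880 × 279 = 5.245 L/h
At steady state, infusion rate R₀ = Css × CL = 8.51 × 5.245 = 44.63 mg/h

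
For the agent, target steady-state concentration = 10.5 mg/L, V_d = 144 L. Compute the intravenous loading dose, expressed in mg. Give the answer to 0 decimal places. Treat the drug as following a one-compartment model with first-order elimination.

1512 mg

LD = Css × Vd = 10.5 × 144 = 1512 mg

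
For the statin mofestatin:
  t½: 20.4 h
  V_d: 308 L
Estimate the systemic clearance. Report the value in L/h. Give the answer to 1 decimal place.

k = ln2 / t½ = 0.693147 / 20.4 = 0.03398 h⁻¹
CL = k × Vd = 0.03398 × 308 = 10.47 L/h

10.5 L/h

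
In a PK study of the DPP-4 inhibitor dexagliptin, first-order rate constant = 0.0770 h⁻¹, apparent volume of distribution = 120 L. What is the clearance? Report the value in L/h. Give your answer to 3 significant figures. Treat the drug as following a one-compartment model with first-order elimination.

9.24 L/h

CL = k × Vd = 0.0770 × 120 = 9.240 L/h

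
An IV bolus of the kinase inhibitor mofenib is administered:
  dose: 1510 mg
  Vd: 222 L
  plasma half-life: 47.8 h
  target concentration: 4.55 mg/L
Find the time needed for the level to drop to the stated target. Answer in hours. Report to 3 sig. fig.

C₀ = Dose / Vd = 1510 / 222 = 6.802 mg/L
k = ln2 / t½ = 0.693147 / 47.8 = 0.01450 h⁻¹
t = ln(C₀ / C) / k = ln(6.802 / 4.55) / 0.01450
  = ln(1.495) / 0.01450 = 0.4021 / 0.01450 = 27.73 h

27.7 h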